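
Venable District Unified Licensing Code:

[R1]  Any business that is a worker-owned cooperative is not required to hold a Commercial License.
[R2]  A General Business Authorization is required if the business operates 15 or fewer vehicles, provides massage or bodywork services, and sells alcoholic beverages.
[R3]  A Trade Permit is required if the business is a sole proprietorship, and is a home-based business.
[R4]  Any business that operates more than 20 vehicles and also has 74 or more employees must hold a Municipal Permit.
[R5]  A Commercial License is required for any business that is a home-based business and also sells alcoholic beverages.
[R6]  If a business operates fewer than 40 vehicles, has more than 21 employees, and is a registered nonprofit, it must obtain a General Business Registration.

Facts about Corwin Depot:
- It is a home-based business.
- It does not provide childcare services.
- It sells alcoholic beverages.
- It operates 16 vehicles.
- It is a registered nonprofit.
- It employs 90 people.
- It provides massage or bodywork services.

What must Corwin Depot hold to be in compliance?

[R1] is a registered nonprofit (not: is a worker-owned cooperative) → Commercial License exemption does not apply.
[R2] vehicles 16 > 15; provides massage or bodywork services; sells alcoholic beverages → General Business Authorization not required.
[R3] is a registered nonprofit (not: is a sole proprietorship); is a home-based business → Trade Permit not required.
[R4] vehicles 16 ≤ 20; employees 90 ≥ 74 → Municipal Permit not required.
[R5] is a home-based business; sells alcoholic beverages → Commercial License required.
[R6] vehicles 16 < 40; employees 90 > 21; is a registered nonprofit → General Business Registration required.

Commercial License, General Business Registration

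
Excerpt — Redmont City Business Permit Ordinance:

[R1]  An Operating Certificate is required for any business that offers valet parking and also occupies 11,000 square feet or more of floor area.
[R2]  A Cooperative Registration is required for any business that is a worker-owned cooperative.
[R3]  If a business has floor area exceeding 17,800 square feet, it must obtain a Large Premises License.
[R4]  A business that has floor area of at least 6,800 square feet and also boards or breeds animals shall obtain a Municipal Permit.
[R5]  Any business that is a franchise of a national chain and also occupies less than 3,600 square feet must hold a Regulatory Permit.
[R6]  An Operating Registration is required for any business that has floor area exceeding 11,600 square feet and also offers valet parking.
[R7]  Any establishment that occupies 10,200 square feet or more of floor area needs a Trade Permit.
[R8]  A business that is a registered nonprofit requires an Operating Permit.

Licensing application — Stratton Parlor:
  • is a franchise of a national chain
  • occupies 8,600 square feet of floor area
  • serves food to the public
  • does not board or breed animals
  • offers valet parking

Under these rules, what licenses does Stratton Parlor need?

[R1] offers valet parking; floor area 8,600 square feet < 11,000 square feet → Operating Certificate not required.
[R2] is a franchise of a national chain (not: is a worker-owned cooperative) → Cooperative Registration not required.
[R3] floor area 8,600 square feet ≤ 17,800 square feet → Large Premises License not required.
[R4] floor area 8,600 square feet ≥ 6,800 square feet; does not board or breed animals → Municipal Permit not required.
[R5] is a franchise of a national chain; floor area 8,600 square feet ≥ 3,600 square feet → Regulatory Permit not required.
[R6] floor area 8,600 square feet ≤ 11,600 square feet; offers valet parking → Operating Registration not required.
[R7] floor area 8,600 square feet < 10,200 square feet → Trade Permit not required.
[R8] is a franchise of a national chain (not: is a registered nonprofit) → Operating Permit not required.

None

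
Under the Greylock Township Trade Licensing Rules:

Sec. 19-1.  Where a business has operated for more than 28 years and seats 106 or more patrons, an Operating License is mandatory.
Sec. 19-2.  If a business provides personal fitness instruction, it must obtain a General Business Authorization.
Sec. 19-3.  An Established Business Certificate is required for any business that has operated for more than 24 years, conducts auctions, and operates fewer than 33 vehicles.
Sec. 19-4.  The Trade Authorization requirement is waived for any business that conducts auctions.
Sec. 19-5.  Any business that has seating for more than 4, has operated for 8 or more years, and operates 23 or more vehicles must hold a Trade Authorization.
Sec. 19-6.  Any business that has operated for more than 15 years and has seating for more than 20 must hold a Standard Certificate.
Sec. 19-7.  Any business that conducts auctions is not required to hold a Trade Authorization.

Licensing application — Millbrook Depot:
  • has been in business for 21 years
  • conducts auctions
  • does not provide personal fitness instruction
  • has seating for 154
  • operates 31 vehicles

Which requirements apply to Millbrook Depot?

Standard Certificate

Sec. 19-1. years in business 21 ≤ 28; seating 154 ≥ 106 → Operating License not required.
Sec. 19-2. does not provide personal fitness instruction → General Business Authorization not required.
Sec. 19-3. years in business 21 ≤ 24; conducts auctions; vehicles 31 < 33 → Established Business Certificate not required.
Sec. 19-4. conducts auctions → exempt from Trade Authorization.
Sec. 19-5. seating 154 > 4; years in business 21 ≥ 8; vehicles 31 ≥ 23 → Trade Authorization required.
Sec. 19-6. years in business 21 > 15; seating 154 > 20 → Standard Certificate required.
Sec. 19-7. conducts auctions → exempt from Trade Authorization.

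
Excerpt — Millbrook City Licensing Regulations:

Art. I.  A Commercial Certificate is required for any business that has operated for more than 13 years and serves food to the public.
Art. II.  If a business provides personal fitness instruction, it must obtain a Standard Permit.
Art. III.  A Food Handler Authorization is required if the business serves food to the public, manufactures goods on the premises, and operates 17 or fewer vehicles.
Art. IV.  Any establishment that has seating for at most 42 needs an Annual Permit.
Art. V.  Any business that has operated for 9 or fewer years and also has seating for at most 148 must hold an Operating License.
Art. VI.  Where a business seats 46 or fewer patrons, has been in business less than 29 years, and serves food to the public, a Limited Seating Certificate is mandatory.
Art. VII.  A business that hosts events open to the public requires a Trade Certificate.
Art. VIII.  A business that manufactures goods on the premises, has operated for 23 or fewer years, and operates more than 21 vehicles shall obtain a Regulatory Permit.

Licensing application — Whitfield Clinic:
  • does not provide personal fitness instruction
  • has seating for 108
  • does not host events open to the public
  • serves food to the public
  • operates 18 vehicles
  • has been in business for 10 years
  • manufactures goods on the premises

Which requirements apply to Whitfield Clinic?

None

Art. I. years in business 10 ≤ 13; serves food to the public → Commercial Certificate not required.
Art. II. does not provide personal fitness instruction → Standard Permit not required.
Art. III. serves food to the public; manufactures goods on the premises; vehicles 18 > 17 → Food Handler Authorization not required.
Art. IV. seating 108 > 42 → Annual Permit not required.
Art. V. years in business 10 > 9; seating 108 ≤ 148 → Operating License not required.
Art. VI. seating 108 > 46; years in business 10 < 29; serves food to the public → Limited Seating Certificate not required.
Art. VII. does not host events open to the public → Trade Certificate not required.
Art. VIII. manufactures goods on the premises; years in business 10 ≤ 23; vehicles 18 ≤ 21 → Regulatory Permit not required.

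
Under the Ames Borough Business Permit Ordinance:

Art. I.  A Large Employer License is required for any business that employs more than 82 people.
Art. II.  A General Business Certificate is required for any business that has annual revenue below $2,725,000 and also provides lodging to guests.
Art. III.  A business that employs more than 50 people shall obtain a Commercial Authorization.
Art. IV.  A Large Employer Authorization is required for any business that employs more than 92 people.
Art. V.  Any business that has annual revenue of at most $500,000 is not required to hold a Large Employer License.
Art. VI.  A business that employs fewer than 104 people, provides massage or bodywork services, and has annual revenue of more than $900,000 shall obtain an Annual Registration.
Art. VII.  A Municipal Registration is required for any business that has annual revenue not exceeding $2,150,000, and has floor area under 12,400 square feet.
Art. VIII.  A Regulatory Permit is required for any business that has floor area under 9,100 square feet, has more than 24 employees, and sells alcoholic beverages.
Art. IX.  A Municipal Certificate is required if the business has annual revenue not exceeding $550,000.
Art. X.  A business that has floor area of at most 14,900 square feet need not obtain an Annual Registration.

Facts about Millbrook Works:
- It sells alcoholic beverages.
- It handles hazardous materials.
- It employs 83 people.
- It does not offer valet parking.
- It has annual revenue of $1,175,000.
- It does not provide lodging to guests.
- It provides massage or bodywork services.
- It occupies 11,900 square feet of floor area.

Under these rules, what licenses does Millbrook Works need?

Art. I. employees 83 > 82 → Large Employer License required.
Art. II. revenue $1,175,000 < $2,725,000; does not provide lodging to guests → General Business Certificate not required.
Art. III. employees 83 > 50 → Commercial Authorization required.
Art. IV. employees 83 ≤ 92 → Large Employer Authorization not required.
Art. V. revenue $1,175,000 > $500,000 → Large Employer License exemption does not apply.
Art. VI. employees 83 < 104; provides massage or bodywork services; revenue $1,175,000 > $900,000 → Annual Registration required.
Art. VII. revenue $1,175,000 ≤ $2,150,000; floor area 11,900 square feet < 12,400 square feet → Municipal Registration required.
Art. VIII. floor area 11,900 square feet ≥ 9,100 square feet; employees 83 > 24; sells alcoholic beverages → Regulatory Permit not required.
Art. IX. revenue $1,175,000 > $550,000 → Municipal Certificate not required.
Art. X. floor area 11,900 square feet ≤ 14,900 square feet → exempt from Annual Registration.

Commercial Authorization, Large Employer License, Municipal Registration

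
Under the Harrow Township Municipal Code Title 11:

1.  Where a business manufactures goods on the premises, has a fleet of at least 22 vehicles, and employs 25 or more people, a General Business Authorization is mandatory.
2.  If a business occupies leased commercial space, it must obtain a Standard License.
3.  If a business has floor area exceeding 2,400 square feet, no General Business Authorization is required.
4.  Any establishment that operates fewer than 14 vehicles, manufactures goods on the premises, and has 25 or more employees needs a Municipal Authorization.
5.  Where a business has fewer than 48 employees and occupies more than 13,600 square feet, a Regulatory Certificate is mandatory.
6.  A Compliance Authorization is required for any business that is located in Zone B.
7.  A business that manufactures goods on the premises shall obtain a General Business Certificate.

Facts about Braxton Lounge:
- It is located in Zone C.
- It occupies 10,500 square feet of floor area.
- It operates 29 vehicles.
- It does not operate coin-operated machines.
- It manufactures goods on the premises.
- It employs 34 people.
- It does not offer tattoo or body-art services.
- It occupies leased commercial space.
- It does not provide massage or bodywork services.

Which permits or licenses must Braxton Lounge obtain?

1. manufactures goods on the premises; vehicles 29 ≥ 22; employees 34 ≥ 25 → General Business Authorization required.
2. occupies leased commercial space → Standard License required.
3. floor area 10,500 square feet > 2,400 square feet → exempt from General Business Authorization.
4. vehicles 29 ≥ 14; manufactures goods on the premises; employees 34 ≥ 25 → Municipal Authorization not required.
5. employees 34 < 48; floor area 10,500 square feet ≤ 13,600 square feet → Regulatory Certificate not required.
6. is located in Zone C (not: is located in Zone B) → Compliance Authorization not required.
7. manufactures goods on the premises → General Business Certificate required.

General Business Certificate, Standard License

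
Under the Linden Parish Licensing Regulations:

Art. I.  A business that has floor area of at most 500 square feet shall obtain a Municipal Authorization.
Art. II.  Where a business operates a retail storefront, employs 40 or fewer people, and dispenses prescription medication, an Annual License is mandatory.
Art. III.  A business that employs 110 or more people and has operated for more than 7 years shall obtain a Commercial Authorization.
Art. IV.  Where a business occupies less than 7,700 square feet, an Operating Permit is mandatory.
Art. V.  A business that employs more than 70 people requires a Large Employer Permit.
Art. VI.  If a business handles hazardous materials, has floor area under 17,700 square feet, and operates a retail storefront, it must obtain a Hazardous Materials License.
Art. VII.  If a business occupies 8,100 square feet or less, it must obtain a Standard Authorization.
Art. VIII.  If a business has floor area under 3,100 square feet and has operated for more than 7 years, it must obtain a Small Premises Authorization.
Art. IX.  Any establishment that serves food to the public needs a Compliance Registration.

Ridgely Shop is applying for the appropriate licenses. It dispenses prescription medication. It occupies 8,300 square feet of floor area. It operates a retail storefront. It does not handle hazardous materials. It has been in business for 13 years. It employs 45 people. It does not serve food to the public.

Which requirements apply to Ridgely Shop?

Art. I. floor area 8,300 square feet > 500 square feet → Municipal Authorization not required.
Art. II. operates a retail storefront; employees 45 > 40; dispenses prescription medication → Annual License not required.
Art. III. employees 45 < 110; years in business 13 > 7 → Commercial Authorization not required.
Art. IV. floor area 8,300 square feet ≥ 7,700 square feet → Operating Permit not required.
Art. V. employees 45 ≤ 70 → Large Employer Permit not required.
Art. VI. does not handle hazardous materials; floor area 8,300 square feet < 17,700 square feet; operates a retail storefront → Hazardous Materials License not required.
Art. VII. floor area 8,300 square feet > 8,100 square feet → Standard Authorization not required.
Art. VIII. floor area 8,300 square feet ≥ 3,100 square feet; years in business 13 > 7 → Small Premises Authorization not required.
Art. IX. does not serve food to the public → Compliance Registration not required.

None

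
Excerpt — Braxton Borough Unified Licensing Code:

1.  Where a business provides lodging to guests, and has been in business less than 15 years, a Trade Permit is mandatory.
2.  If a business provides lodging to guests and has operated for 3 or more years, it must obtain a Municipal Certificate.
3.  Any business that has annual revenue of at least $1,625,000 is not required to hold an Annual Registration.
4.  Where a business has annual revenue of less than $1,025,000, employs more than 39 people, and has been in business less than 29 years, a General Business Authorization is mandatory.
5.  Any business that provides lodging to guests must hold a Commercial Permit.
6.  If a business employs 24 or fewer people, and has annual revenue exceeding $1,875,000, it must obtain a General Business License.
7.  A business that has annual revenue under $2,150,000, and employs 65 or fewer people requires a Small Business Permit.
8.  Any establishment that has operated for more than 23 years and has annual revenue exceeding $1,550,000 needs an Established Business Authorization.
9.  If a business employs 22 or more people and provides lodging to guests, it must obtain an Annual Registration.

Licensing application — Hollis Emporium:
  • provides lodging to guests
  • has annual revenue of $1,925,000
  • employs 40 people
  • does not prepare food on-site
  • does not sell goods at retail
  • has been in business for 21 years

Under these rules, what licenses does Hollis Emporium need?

Commercial Permit, Municipal Certificate, Small Business Permit

1. provides lodging to guests; years in business 21 ≥ 15 → Trade Permit not required.
2. provides lodging to guests; years in business 21 ≥ 3 → Municipal Certificate required.
3. revenue $1,925,000 ≥ $1,625,000 → exempt from Annual Registration.
4. revenue $1,925,000 ≥ $1,025,000; employees 40 > 39; years in business 21 < 29 → General Business Authorization not required.
5. provides lodging to guests → Commercial Permit required.
6. employees 40 > 24; revenue $1,925,000 > $1,875,000 → General Business License not required.
7. revenue $1,925,000 < $2,150,000; employees 40 ≤ 65 → Small Business Permit required.
8. years in business 21 ≤ 23; revenue $1,925,000 > $1,550,000 → Established Business Authorization not required.
9. employees 40 ≥ 22; provides lodging to guests → Annual Registration required.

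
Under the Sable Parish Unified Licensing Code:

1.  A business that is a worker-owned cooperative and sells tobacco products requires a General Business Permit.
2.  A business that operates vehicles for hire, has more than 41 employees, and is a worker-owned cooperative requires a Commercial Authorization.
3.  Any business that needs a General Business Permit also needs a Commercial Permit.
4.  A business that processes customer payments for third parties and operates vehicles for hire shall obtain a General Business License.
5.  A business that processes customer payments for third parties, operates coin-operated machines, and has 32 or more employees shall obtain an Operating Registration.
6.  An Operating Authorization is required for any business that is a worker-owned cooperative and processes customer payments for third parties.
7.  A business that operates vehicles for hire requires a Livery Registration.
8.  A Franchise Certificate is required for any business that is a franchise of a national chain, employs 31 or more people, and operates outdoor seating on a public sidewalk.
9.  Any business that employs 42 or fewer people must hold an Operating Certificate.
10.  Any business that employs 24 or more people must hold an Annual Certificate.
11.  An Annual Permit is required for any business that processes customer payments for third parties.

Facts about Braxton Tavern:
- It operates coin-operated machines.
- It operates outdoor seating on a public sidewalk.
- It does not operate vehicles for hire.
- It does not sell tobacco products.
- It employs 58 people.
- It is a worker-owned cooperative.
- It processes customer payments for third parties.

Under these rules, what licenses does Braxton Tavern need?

1. is a worker-owned cooperative; does not sell tobacco products → General Business Permit not required.
2. does not operate vehicles for hire; employees 58 > 41; is a worker-owned cooperative → Commercial Authorization not required.
3. General Business Permit is not required → no effect.
4. processes customer payments for third parties; does not operate vehicles for hire → General Business License not required.
5. processes customer payments for third parties; operates coin-operated machines; employees 58 ≥ 32 → Operating Registration required.
6. is a worker-owned cooperative; processes customer payments for third parties → Operating Authorization required.
7. does not operate vehicles for hire → Livery Registration not required.
8. is a worker-owned cooperative (not: is a franchise of a national chain); employees 58 ≥ 31; operates outdoor seating on a public sidewalk → Franchise Certificate not required.
9. employees 58 > 42 → Operating Certificate not required.
10. employees 58 ≥ 24 → Annual Certificate required.
11. processes customer payments for third parties → Annual Permit required.

Annual Certificate, Annual Permit, Operating Authorization, Operating Registration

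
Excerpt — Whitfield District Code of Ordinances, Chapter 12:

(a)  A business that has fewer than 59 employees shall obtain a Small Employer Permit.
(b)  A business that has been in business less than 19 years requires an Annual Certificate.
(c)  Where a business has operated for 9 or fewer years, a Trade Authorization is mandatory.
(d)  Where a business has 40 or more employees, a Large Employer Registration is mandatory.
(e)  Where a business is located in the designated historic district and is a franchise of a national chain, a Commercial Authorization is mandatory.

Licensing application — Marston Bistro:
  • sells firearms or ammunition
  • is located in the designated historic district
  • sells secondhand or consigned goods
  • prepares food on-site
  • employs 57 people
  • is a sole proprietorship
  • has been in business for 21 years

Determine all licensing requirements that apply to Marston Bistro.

Large Employer Registration, Small Employer Permit

(a) employees 57 < 59 → Small Employer Permit required.
(b) years in business 21 ≥ 19 → Annual Certificate not required.
(c) years in business 21 > 9 → Trade Authorization not required.
(d) employees 57 ≥ 40 → Large Employer Registration required.
(e) is located in the designated historic district; is a sole proprietorship (not: is a franchise of a national chain) → Commercial Authorization not required.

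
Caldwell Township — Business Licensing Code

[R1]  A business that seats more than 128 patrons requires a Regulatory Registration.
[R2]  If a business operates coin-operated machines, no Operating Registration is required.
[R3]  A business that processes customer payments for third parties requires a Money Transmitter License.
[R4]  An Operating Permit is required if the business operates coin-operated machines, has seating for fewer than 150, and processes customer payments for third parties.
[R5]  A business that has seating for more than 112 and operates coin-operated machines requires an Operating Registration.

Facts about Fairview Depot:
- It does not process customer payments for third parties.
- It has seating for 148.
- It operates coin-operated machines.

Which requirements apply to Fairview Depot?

Regulatory Registration

[R1] seating 148 > 128 → Regulatory Registration required.
[R2] operates coin-operated machines → exempt from Operating Registration.
[R3] does not process customer payments for third parties → Money Transmitter License not required.
[R4] operates coin-operated machines; seating 148 < 150; does not process customer payments for third parties → Operating Permit not required.
[R5] seating 148 > 112; operates coin-operated machines → Operating Registration required.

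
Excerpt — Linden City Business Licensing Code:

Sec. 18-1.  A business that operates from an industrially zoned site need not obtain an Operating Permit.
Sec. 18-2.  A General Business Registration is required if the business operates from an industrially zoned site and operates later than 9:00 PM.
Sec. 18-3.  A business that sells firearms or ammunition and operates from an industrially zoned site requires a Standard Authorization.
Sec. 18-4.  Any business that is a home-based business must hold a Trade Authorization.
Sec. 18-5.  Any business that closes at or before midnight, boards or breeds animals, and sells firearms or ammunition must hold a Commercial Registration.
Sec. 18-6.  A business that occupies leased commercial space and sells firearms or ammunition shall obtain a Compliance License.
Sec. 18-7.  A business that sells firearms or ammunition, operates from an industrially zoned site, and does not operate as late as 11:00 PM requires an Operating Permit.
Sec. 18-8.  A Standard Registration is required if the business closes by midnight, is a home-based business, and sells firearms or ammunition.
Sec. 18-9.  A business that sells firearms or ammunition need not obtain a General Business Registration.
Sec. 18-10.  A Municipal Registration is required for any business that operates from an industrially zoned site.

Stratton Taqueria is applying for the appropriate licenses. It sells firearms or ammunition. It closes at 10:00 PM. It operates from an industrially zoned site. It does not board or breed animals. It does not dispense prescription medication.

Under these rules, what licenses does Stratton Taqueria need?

Sec. 18-1. operates from an industrially zoned site → exempt from Operating Permit.
Sec. 18-2. operates from an industrially zoned site; closes 10:00 PM, after 9:00 PM → General Business Registration required.
Sec. 18-3. sells firearms or ammunition; operates from an industrially zoned site → Standard Authorization required.
Sec. 18-4. operates from an industrially zoned site (not: is a home-based business) → Trade Authorization not required.
Sec. 18-5. closes 10:00 PM, at/before midnight; does not board or breed animals; sells firearms or ammunition → Commercial Registration not required.
Sec. 18-6. operates from an industrially zoned site (not: occupies leased commercial space); sells firearms or ammunition → Compliance License not required.
Sec. 18-7. sells firearms or ammunition; operates from an industrially zoned site; closes 10:00 PM, at/before 11:00 PM → Operating Permit required.
Sec. 18-8. closes 10:00 PM, at/before midnight; operates from an industrially zoned site (not: is a home-based business); sells firearms or ammunition → Standard Registration not required.
Sec. 18-9. sells firearms or ammunition → exempt from General Business Registration.
Sec. 18-10. operates from an industrially zoned site → Municipal Registration required.

Municipal Registration, Standard Authorization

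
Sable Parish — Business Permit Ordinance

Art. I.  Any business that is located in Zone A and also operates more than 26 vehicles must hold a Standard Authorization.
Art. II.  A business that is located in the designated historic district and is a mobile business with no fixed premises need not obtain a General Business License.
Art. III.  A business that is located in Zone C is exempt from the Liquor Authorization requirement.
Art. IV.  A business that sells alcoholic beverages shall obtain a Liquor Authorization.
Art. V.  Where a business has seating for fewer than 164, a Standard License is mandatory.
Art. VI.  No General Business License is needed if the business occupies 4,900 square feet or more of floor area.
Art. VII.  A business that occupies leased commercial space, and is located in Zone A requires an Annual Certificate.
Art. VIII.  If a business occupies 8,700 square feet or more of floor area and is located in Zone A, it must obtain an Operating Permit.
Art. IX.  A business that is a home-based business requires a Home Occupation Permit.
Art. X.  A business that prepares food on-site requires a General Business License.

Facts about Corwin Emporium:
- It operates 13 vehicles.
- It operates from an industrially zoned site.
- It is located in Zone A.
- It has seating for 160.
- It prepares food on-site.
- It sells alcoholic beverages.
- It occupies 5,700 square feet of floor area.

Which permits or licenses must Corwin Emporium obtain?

Art. I. is located in Zone A; vehicles 13 ≤ 26 → Standard Authorization not required.
Art. II. is located in Zone A (not: is located in the designated historic district); operates from an industrially zoned site (not: is a mobile business with no fixed premises) → General Business License exemption does not apply.
Art. III. is located in Zone A (not: is located in Zone C) → Liquor Authorization exemption does not apply.
Art. IV. sells alcoholic beverages → Liquor Authorization required.
Art. V. seating 160 < 164 → Standard License required.
Art. VI. floor area 5,700 square feet ≥ 4,900 square feet → exempt from General Business License.
Art. VII. operates from an industrially zoned site (not: occupies leased commercial space); is located in Zone A → Annual Certificate not required.
Art. VIII. floor area 5,700 square feet < 8,700 square feet; is located in Zone A → Operating Permit not required.
Art. IX. operates from an industrially zoned site (not: is a home-based business) → Home Occupation Permit not required.
Art. X. prepares food on-site → General Business License required.

Liquor Authorization, Standard License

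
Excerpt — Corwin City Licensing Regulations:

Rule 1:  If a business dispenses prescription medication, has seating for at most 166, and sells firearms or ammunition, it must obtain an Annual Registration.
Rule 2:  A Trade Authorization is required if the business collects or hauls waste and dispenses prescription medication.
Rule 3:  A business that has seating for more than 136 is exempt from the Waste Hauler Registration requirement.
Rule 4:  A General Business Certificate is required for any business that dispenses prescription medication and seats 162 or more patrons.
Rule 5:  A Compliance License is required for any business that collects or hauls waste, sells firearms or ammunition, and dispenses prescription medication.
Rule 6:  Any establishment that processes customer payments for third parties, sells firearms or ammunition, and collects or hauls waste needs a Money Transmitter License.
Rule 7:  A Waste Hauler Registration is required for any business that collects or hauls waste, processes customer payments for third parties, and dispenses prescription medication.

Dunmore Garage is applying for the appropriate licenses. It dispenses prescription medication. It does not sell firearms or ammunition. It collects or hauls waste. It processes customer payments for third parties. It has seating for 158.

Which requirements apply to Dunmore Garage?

Rule 1: dispenses prescription medication; seating 158 ≤ 166; does not sell firearms or ammunition → Annual Registration not required.
Rule 2: collects or hauls waste; dispenses prescription medication → Trade Authorization required.
Rule 3: seating 158 > 136 → exempt from Waste Hauler Registration.
Rule 4: dispenses prescription medication; seating 158 < 162 → General Business Certificate not required.
Rule 5: collects or hauls waste; does not sell firearms or ammunition; dispenses prescription medication → Compliance License not required.
Rule 6: processes customer payments for third parties; does not sell firearms or ammunition; collects or hauls waste → Money Transmitter License not required.
Rule 7: collects or hauls waste; processes customer payments for third parties; dispenses prescription medication → Waste Hauler Registration required.

Trade Authorization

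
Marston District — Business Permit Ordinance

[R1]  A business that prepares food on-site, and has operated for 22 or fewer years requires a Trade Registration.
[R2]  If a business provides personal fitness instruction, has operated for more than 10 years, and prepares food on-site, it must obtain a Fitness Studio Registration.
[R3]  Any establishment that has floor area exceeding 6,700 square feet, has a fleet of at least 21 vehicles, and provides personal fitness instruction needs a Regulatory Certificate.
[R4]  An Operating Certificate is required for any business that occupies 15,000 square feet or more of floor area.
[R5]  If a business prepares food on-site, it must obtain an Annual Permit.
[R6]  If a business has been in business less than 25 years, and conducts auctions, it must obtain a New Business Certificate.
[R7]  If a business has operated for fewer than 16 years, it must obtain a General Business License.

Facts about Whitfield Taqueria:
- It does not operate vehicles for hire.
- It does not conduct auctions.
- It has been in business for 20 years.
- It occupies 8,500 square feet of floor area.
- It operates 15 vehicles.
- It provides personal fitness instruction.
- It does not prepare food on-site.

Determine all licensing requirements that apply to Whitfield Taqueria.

None

[R1] does not prepare food on-site; years in business 20 ≤ 22 → Trade Registration not required.
[R2] provides personal fitness instruction; years in business 20 > 10; does not prepare food on-site → Fitness Studio Registration not required.
[R3] floor area 8,500 square feet > 6,700 square feet; vehicles 15 < 21; provides personal fitness instruction → Regulatory Certificate not required.
[R4] floor area 8,500 square feet < 15,000 square feet → Operating Certificate not required.
[R5] does not prepare food on-site → Annual Permit not required.
[R6] years in business 20 < 25; does not conduct auctions → New Business Certificate not required.
[R7] years in business 20 ≥ 16 → General Business License not required.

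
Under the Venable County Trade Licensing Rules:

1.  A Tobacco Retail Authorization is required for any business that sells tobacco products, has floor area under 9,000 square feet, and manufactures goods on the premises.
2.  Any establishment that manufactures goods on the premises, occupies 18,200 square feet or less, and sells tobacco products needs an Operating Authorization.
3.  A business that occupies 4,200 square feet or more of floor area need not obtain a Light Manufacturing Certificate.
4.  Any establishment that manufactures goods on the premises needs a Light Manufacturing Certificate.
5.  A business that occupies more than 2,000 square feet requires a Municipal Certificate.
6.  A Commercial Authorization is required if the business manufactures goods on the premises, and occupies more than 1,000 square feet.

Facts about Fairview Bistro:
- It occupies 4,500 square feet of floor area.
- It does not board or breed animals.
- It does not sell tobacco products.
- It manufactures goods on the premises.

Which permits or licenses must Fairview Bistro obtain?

Commercial Authorization, Municipal Certificate

1. does not sell tobacco products; floor area 4,500 square feet < 9,000 square feet; manufactures goods on the premises → Tobacco Retail Authorization not required.
2. manufactures goods on the premises; floor area 4,500 square feet ≤ 18,200 square feet; does not sell tobacco products → Operating Authorization not required.
3. floor area 4,500 square feet ≥ 4,200 square feet → exempt from Light Manufacturing Certificate.
4. manufactures goods on the premises → Light Manufacturing Certificate required.
5. floor area 4,500 square feet > 2,000 square feet → Municipal Certificate required.
6. manufactures goods on the premises; floor area 4,500 square feet > 1,000 square feet → Commercial Authorization required.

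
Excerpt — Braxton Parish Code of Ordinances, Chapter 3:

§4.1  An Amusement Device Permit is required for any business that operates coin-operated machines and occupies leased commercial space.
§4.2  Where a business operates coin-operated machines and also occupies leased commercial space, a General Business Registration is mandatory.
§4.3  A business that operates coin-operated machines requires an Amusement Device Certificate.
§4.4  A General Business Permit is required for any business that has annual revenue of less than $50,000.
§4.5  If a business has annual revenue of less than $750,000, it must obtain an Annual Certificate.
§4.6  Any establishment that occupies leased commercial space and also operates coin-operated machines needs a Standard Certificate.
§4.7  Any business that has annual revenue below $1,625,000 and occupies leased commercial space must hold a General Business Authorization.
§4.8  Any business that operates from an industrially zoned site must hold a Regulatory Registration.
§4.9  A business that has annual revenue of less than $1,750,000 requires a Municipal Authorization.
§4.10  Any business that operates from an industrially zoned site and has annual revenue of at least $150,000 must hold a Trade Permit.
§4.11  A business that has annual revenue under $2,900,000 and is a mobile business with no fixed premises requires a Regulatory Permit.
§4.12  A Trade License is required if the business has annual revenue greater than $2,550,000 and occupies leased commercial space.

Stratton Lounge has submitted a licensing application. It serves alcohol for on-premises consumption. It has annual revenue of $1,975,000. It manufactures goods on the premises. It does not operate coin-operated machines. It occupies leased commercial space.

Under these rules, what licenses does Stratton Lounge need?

None

§4.1 does not operate coin-operated machines; occupies leased commercial space → Amusement Device Permit not required.
§4.2 does not operate coin-operated machines; occupies leased commercial space → General Business Registration not required.
§4.3 does not operate coin-operated machines → Amusement Device Certificate not required.
§4.4 revenue $1,975,000 ≥ $50,000 → General Business Permit not required.
§4.5 revenue $1,975,000 ≥ $750,000 → Annual Certificate not required.
§4.6 occupies leased commercial space; does not operate coin-operated machines → Standard Certificate not required.
§4.7 revenue $1,975,000 ≥ $1,625,000; occupies leased commercial space → General Business Authorization not required.
§4.8 occupies leased commercial space (not: operates from an industrially zoned site) → Regulatory Registration not required.
§4.9 revenue $1,975,000 ≥ $1,750,000 → Municipal Authorization not required.
§4.10 occupies leased commercial space (not: operates from an industrially zoned site); revenue $1,975,000 ≥ $150,000 → Trade Permit not required.
§4.11 revenue $1,975,000 < $2,900,000; occupies leased commercial space (not: is a mobile business with no fixed premises) → Regulatory Permit not required.
§4.12 revenue $1,975,000 ≤ $2,550,000; occupies leased commercial space → Trade License not required.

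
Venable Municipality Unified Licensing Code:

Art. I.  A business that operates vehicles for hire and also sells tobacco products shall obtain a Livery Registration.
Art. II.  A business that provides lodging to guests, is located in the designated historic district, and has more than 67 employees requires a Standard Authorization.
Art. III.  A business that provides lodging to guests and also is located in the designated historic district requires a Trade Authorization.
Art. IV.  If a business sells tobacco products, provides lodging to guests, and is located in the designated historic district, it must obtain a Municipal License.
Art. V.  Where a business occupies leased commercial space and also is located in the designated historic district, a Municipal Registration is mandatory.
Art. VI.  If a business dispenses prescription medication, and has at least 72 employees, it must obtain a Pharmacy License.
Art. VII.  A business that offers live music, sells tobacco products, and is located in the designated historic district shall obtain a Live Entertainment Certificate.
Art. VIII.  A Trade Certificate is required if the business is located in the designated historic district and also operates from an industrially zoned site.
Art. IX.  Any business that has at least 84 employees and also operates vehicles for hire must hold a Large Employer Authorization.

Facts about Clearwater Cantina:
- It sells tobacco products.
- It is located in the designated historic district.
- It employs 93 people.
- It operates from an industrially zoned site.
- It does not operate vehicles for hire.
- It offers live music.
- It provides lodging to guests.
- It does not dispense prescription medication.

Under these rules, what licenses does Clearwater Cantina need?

Art. I. does not operate vehicles for hire; sells tobacco products → Livery Registration not required.
Art. II. provides lodging to guests; is located in the designated historic district; employees 93 > 67 → Standard Authorization required.
Art. III. provides lodging to guests; is located in the designated historic district → Trade Authorization required.
Art. IV. sells tobacco products; provides lodging to guests; is located in the designated historic district → Municipal License required.
Art. V. operates from an industrially zoned site (not: occupies leased commercial space); is located in the designated historic district → Municipal Registration not required.
Art. VI. does not dispense prescription medication; employees 93 ≥ 72 → Pharmacy License not required.
Art. VII. offers live music; sells tobacco products; is located in the designated historic district → Live Entertainment Certificate required.
Art. VIII. is located in the designated historic district; operates from an industrially zoned site → Trade Certificate required.
Art. IX. employees 93 ≥ 84; does not operate vehicles for hire → Large Employer Authorization not required.

Live Entertainment Certificate, Municipal License, Standard Authorization, Trade Authorization, Trade Certificate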